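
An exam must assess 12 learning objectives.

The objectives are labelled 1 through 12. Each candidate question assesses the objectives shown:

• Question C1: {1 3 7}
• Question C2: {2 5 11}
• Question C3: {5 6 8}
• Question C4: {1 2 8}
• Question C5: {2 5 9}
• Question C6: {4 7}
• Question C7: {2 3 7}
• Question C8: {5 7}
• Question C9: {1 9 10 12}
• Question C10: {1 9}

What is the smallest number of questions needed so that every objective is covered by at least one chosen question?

5

Take {C2, C3, C6, C7, C9}. Their union is {1, 2, 3, 4, 5, 6, 7, 8, 9, 10, 11, 12}, which is all 12 objectives.
No 4 of the 10 questions cover everything (all 210 combinations miss at least one objective), so 5 is optimal.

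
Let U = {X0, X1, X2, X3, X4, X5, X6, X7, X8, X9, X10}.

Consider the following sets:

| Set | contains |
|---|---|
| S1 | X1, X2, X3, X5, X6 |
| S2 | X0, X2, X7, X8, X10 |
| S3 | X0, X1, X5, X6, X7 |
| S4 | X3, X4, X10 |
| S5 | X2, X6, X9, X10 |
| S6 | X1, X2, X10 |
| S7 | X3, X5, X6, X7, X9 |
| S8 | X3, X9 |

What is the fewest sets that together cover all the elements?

Take {S2, S3, S4, S7}. Their union is {X0, X1, X2, X3, X4, X5, X6, X7, X8, X9, X10}, which is all 11 elements.
No 3 of the 8 sets cover everything (all 56 combinations miss at least one element), so 4 is optimal.

4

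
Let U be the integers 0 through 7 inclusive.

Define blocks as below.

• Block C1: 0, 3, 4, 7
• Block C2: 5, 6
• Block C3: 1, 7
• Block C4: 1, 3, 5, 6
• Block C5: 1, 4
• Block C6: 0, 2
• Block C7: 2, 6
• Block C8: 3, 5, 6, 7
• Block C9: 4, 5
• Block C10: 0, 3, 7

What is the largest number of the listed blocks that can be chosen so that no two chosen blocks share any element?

3

C5, C6, C8 are pairwise disjoint (C5={1,4}; C6={0,2}; C8={3,5,6,7}).
Every remaining block overlaps one of these, and no 4 of the listed blocks are pairwise disjoint, so 3 is the maximum.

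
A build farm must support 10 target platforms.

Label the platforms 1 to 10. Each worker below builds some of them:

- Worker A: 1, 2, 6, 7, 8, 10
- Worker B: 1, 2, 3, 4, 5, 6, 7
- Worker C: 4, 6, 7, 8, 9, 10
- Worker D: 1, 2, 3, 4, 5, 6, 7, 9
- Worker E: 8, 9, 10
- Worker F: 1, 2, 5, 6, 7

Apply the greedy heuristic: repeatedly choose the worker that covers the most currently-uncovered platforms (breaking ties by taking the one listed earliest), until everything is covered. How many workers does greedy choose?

2

Greedy: pick D (covers 8 new) → pick A (covers 2 new). Total picks: 2.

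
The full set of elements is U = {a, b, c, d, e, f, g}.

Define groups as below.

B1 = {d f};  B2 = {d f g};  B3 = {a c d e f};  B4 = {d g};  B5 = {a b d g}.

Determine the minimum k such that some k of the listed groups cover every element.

B3 and B5 cover everything between them: the union {a, b, c, d, e, f, g} is all of U.
No single group has all 7 elements (the largest, B3, has 5), so 2 is optimal.

2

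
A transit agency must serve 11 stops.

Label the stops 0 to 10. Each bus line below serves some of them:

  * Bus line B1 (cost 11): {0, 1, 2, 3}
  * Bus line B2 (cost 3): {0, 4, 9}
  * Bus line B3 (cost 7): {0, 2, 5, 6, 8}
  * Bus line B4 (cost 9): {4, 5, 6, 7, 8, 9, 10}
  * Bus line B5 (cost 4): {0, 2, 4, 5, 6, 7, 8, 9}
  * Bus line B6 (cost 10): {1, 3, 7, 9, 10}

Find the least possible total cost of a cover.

B5, B6 together cover every stop (B5 ∪ B6 = {0, 1, 2, 3, 4, 5, 6, 7, 8, 9, 10}); total cost 4 + 10 = 14.
No covering selection has total cost below 14.

14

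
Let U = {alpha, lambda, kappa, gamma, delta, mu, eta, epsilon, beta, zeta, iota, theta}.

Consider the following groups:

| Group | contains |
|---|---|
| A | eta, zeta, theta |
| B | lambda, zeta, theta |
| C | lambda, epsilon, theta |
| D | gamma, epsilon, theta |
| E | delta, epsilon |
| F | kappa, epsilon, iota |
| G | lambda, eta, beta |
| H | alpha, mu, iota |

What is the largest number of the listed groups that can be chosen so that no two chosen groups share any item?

B, E, H are pairwise disjoint (B={lambda,zeta,theta}; E={delta,epsilon}; H={alpha,mu,iota}).
Every remaining group overlaps one of these, and no 4 of the listed groups are pairwise disjoint, so 3 is the maximum.

3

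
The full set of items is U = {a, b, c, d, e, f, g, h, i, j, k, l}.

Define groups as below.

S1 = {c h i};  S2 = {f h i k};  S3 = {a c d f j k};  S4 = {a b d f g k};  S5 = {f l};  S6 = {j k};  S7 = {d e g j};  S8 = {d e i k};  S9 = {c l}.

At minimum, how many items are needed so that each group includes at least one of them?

T = {c, j, k, l} meets every group (each contains at least one member of T), and |T| = 4.
No choice of 3 items meets every group, so 4 is the minimum.

4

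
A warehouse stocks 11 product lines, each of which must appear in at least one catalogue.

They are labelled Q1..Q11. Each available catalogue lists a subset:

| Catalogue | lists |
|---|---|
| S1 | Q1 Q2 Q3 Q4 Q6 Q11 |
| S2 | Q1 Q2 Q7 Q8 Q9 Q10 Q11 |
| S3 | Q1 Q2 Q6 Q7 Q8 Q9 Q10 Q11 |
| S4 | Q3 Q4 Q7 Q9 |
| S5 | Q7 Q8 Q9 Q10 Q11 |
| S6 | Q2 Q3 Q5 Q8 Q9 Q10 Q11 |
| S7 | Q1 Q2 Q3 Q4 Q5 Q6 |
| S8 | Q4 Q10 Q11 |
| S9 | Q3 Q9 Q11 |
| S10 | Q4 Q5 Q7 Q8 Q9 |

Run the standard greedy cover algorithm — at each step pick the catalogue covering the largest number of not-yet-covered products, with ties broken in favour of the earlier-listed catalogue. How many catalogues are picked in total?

Greedy: pick S3 (covers 8 new) → pick S7 (covers 3 new). Total picks: 2.

2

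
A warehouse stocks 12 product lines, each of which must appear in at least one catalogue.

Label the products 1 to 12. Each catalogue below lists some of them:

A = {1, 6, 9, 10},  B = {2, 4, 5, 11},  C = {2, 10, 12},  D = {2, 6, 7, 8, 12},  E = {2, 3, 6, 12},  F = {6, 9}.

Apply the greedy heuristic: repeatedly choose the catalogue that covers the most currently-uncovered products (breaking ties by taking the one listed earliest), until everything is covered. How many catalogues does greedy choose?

4

Greedy: pick D (covers 5 new) → pick A (covers 3 new) → pick B (covers 3 new) → pick E (covers 1 new). Total picks: 4.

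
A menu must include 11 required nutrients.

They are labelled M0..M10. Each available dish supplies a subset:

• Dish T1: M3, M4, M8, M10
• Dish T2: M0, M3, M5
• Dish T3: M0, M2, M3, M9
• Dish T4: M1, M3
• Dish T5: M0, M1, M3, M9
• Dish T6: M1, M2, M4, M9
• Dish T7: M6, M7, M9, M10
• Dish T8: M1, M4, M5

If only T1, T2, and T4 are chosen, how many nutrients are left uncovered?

Union of T1, T2, T4 = {M0, M1, M3, M4, M5, M8, M10}.
Not covered: M2, M6, M7, M9 — 4 nutrients.

4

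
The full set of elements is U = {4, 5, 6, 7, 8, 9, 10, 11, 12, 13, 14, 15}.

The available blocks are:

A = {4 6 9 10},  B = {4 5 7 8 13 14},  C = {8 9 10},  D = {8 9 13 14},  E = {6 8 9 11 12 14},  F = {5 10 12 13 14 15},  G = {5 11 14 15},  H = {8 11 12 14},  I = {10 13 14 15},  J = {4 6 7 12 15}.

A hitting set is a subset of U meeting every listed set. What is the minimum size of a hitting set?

T = {4, 9, 14} meets every block (each contains at least one member of T), and |T| = 3.
No choice of 2 elements meets every block, so 3 is the minimum.

3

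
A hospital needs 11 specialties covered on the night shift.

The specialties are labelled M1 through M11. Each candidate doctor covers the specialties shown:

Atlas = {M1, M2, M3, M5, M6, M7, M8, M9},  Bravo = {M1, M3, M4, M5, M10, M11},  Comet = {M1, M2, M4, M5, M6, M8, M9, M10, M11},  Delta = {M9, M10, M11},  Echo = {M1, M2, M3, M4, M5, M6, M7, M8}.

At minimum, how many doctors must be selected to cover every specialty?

2

Atlas and Bravo together: Atlas ∪ Bravo = {M1, M2, M3, M4, M5, M6, M7, M8, M9, M10, M11} — every specialty is covered.
No single doctor has all 11 specialties (the largest, Comet, has 9), so 2 is optimal.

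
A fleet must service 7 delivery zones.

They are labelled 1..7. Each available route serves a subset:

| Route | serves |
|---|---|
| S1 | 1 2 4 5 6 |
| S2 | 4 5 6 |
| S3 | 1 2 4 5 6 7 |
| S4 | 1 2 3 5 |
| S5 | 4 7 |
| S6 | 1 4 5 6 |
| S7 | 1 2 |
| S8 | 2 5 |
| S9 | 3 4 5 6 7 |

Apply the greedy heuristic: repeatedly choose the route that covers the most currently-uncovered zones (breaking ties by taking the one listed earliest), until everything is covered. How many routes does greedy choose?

Greedy: pick S3 (covers 6 new) → pick S4 (covers 1 new). Total picks: 2.

2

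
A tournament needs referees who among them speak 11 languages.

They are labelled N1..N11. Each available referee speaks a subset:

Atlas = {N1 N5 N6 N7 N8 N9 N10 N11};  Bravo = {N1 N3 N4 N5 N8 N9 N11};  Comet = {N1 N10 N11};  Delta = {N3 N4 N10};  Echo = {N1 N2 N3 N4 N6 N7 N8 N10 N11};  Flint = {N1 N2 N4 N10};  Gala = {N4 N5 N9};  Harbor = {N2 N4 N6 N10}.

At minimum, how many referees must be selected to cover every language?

Atlas and Echo together: Atlas ∪ Echo = {N1, N2, N3, N4, N5, N6, N7, N8, N9, N10, N11} — every language is covered.
No single referee has all 11 languages (the largest, Echo, has 9), so 2 is optimal.

2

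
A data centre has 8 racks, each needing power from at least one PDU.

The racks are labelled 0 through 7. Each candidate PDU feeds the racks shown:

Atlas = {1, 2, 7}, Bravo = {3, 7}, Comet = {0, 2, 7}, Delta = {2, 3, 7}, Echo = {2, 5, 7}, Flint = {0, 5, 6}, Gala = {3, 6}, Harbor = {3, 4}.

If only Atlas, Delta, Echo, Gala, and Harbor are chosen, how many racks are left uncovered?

1

Union of Atlas, Delta, Echo, Gala, Harbor = {1, 2, 3, 4, 5, 6, 7}.
Not covered: 0 — 1 rack.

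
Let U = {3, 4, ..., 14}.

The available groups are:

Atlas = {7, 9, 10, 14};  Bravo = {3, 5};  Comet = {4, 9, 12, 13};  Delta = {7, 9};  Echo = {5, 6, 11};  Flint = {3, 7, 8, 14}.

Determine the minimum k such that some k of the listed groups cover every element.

Atlas and Comet and Echo and Flint together: Atlas ∪ Comet ∪ Echo ∪ Flint = {3, 4, 5, 6, 7, 8, 9, 10, 11, 12, 13, 14} — every element is covered.
Only Echo contains 6, so Echo is forced; the remaining 9 elements need at least 3 more groups (each remaining group adds at most 4) — so at least 4 groups are needed, and 4 is optimal.

4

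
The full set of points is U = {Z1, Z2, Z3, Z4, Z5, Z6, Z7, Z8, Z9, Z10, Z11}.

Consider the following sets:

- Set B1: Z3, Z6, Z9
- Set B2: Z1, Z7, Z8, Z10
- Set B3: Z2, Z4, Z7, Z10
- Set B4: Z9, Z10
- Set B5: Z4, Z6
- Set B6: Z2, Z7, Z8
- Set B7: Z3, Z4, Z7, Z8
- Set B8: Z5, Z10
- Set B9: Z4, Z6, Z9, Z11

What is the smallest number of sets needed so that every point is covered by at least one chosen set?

5

Take {B2, B3, B7, B8, B9}. Their union is {Z1, Z2, Z3, Z4, Z5, Z6, Z7, Z8, Z9, Z10, Z11}, which is all 11 points.
No 4 of the 9 sets cover everything (all 126 combinations miss at least one point), so 5 is optimal.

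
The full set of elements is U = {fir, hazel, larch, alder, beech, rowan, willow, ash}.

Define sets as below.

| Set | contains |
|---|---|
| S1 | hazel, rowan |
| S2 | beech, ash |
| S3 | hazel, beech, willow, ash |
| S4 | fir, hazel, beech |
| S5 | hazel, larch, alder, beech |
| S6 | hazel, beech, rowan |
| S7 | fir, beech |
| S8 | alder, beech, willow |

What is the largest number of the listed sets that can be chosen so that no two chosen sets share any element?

2

S1, S7 are pairwise disjoint (S1={hazel,rowan}; S7={fir,beech}).
Every remaining set overlaps one of these, and no 3 of the listed sets are pairwise disjoint, so 2 is the maximum.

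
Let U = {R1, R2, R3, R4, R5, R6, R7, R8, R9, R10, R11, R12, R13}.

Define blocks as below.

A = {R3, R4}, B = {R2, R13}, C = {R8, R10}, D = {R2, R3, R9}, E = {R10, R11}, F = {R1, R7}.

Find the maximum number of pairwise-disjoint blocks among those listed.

4

A, B, E, F are pairwise disjoint (A={R3,R4}; B={R2,R13}; E={R10,R11}; F={R1,R7}).
Every remaining block overlaps one of these, and no 5 of the listed blocks are pairwise disjoint, so 4 is the maximum.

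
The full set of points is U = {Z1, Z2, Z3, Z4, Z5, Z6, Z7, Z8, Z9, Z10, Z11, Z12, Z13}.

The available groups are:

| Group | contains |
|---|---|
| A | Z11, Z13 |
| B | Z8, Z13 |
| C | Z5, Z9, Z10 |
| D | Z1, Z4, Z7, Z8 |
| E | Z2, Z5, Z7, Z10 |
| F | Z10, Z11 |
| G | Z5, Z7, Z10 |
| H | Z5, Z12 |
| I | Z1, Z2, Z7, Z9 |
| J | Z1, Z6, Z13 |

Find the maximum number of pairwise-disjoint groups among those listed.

B, F, H, I are pairwise disjoint (B={Z8,Z13}; F={Z10,Z11}; H={Z5,Z12}; I={Z1,Z2,Z7,Z9}).
Every remaining group overlaps one of these, and no 5 of the listed groups are pairwise disjoint, so 4 is the maximum.

4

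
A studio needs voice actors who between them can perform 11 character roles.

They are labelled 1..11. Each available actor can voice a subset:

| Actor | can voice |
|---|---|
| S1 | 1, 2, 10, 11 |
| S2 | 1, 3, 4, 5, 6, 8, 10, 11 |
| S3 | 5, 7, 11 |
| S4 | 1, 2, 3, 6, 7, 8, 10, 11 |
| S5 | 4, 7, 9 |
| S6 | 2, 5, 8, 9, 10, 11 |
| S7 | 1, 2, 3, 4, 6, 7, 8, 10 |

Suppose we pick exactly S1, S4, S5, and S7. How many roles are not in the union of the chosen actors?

Union of S1, S4, S5, S7 = {1, 2, 3, 4, 6, 7, 8, 9, 10, 11}.
Not covered: 5 — 1 role.

1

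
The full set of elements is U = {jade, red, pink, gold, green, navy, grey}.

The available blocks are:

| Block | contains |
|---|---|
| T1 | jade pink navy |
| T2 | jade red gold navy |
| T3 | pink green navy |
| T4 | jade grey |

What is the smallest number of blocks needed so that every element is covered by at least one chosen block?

T2 and T3 and T4 together: T2 ∪ T3 ∪ T4 = {jade, red, pink, gold, green, navy, grey} — every element is covered.
Only T2 contains red, so T2 is forced; the remaining 3 elements need at least 2 more blocks (each remaining block adds at most 2) — so at least 3 blocks are needed, and 3 is optimal.

3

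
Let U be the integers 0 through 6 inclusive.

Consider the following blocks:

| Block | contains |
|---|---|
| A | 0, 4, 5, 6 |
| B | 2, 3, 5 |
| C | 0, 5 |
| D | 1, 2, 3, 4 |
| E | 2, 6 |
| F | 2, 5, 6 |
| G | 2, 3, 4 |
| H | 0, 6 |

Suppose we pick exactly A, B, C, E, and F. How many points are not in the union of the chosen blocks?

Union of A, B, C, E, F = {0, 2, 3, 4, 5, 6}.
Not covered: 1 — 1 point.

1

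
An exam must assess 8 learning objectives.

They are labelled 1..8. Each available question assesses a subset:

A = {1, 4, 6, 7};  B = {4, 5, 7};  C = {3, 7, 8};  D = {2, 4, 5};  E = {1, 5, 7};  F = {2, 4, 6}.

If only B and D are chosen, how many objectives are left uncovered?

Union of B, D = {2, 4, 5, 7}.
Not covered: 1, 3, 6, 8 — 4 objectives.

4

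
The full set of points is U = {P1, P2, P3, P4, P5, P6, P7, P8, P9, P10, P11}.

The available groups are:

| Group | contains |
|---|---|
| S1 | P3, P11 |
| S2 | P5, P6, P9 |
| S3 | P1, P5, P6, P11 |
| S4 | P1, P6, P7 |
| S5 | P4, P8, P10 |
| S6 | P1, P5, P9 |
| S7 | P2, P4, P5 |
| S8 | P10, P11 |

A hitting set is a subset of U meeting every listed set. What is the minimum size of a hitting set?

The 4 points {P4, P6, P9, P11} hit every group.
No choice of 3 points meets every group, so 4 is the minimum.

4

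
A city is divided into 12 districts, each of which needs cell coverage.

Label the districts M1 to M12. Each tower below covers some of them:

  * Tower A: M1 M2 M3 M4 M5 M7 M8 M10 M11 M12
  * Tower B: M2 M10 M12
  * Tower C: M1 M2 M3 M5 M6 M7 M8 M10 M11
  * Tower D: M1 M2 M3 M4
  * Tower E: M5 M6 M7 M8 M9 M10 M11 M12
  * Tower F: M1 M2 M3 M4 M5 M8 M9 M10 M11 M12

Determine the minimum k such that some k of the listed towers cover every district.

2

E and F together: E ∪ F = {M1, M2, M3, M4, M5, M6, M7, M8, M9, M10, M11, M12} — every district is covered.
No single tower has all 12 districts (the largest, A, has 10), so 2 is optimal.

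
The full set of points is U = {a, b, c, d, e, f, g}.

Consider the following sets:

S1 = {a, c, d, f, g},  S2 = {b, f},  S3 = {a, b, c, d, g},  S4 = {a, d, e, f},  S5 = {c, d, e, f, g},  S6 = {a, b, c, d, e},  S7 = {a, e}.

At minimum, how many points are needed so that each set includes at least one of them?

Take H = {a, f}. Each listed set contains at least one of these, so H is a hitting set of size 2.
The sets S2, S7 are pairwise disjoint, so any hitting set needs a separate point for each — at least 2. Hence 2 is optimal.

2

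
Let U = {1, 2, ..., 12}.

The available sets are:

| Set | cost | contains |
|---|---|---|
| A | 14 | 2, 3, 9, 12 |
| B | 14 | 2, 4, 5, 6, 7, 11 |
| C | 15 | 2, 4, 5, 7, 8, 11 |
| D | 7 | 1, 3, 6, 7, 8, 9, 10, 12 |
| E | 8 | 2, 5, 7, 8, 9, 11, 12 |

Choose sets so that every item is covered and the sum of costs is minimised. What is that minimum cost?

B, D together cover every item (B ∪ D = {1, 2, 3, 4, 5, 6, 7, 8, 9, 10, 11, 12}); total cost 14 + 7 = 21.
The greedy pick D, E, B costs 29; no covering selection beats 21.

21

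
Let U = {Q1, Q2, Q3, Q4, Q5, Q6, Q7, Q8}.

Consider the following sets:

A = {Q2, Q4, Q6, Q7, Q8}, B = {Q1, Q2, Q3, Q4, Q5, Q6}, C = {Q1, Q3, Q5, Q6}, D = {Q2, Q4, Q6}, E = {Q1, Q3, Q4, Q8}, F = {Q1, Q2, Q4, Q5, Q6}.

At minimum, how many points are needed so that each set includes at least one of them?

2

The 2 points {Q6, Q8} hit every set.
No single point lies in every set, so at least 2 are needed and 2 is optimal.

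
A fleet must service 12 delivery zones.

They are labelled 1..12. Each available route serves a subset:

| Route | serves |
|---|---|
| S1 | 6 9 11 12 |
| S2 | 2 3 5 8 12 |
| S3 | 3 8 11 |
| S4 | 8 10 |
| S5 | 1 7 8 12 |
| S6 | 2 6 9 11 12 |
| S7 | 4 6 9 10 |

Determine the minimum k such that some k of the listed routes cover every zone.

S1 and S2 and S5 and S7 together: S1 ∪ S2 ∪ S5 ∪ S7 = {1, 2, 3, 4, 5, 6, 7, 8, 9, 10, 11, 12} — every zone is covered.
No 3 of the 7 routes cover everything (all 35 combinations miss at least one zone), so 4 is optimal.

4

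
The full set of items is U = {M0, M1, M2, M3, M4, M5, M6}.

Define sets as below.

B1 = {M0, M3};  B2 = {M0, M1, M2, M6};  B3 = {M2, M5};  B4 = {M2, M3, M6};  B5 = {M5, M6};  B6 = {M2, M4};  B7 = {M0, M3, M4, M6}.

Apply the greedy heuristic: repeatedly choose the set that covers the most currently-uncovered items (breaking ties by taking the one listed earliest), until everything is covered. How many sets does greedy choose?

3

Greedy: pick B2 (covers 4 new) → pick B7 (covers 2 new) → pick B3 (covers 1 new). Total picks: 3.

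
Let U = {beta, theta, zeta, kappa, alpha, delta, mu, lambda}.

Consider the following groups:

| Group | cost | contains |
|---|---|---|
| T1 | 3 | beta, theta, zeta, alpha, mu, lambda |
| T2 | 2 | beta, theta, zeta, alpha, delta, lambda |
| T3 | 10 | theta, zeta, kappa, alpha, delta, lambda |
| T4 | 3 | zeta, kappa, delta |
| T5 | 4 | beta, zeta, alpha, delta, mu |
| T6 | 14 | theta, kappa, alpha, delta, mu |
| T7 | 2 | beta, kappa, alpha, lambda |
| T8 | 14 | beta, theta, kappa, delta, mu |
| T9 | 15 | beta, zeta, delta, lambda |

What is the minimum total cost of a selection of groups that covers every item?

T1, T4 together cover every item (T1 ∪ T4 = {beta, theta, zeta, kappa, alpha, delta, mu, lambda}); total cost 3 + 3 = 6.
The greedy pick T2, T7, T1 costs 7; no covering selection beats 6.

6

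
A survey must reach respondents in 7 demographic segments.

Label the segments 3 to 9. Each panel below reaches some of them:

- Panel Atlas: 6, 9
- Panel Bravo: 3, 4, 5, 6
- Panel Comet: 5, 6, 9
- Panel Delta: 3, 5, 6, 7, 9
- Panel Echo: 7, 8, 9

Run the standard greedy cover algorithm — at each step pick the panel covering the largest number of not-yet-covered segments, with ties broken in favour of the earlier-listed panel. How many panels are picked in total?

Greedy: pick Delta (covers 5 new) → pick Bravo (covers 1 new) → pick Echo (covers 1 new). Total picks: 3.
(The true minimum cover uses only 2 panels, so greedy is not optimal here.)

3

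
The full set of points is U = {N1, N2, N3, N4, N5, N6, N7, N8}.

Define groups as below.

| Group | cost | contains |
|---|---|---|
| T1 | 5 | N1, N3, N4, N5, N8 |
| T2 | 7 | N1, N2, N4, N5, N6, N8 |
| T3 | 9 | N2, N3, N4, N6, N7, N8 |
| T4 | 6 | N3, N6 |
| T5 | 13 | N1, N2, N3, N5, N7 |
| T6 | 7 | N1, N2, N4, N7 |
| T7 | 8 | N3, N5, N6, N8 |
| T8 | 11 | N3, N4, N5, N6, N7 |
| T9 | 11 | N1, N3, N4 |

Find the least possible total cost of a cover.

T1, T3 together cover every point (T1 ∪ T3 = {N1, N2, N3, N4, N5, N6, N7, N8}); total cost 5 + 9 = 14.
No covering selection has total cost below 14.

14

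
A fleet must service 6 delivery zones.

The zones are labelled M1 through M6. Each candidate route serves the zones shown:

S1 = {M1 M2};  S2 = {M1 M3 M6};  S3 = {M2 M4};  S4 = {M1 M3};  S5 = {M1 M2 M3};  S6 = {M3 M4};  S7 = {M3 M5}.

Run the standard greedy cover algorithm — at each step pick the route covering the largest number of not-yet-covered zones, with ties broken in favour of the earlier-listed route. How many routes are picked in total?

Greedy: pick S2 (covers 3 new) → pick S3 (covers 2 new) → pick S7 (covers 1 new). Total picks: 3.

3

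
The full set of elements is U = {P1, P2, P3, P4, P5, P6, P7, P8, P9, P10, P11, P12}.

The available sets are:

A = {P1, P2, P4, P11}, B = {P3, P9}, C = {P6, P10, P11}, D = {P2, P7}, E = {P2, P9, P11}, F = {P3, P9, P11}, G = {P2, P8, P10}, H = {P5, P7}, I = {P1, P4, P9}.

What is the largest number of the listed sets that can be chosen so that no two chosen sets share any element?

3

F, G, H are pairwise disjoint (F={P3,P9,P11}; G={P2,P8,P10}; H={P5,P7}).
Every remaining set overlaps one of these, and no 4 of the listed sets are pairwise disjoint, so 3 is the maximum.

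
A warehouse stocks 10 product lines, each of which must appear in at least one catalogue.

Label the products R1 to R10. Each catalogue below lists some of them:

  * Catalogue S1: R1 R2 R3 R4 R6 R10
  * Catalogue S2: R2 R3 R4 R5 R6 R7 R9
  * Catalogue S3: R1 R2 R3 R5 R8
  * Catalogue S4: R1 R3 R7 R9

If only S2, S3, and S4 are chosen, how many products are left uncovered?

1

Union of S2, S3, S4 = {R1, R2, R3, R4, R5, R6, R7, R8, R9}.
Not covered: R10 — 1 product.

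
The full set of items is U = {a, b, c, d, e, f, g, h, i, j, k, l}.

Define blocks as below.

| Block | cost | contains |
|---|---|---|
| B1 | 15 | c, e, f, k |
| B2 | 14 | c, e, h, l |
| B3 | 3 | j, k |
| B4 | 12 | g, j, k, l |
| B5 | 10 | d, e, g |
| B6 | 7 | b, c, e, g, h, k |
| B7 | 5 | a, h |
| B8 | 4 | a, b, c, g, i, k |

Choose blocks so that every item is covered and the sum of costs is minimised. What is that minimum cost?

B1, B4, B5, B7, B8 together cover every item (B1 ∪ B4 ∪ B5 ∪ B7 ∪ B8 = {a, b, c, d, e, f, g, h, i, j, k, l}); total cost 15 + 12 + 10 + 5 + 4 = 46.
The greedy pick B8, B3, B6, B5, B4, B1 costs 51; no covering selection beats 46.

46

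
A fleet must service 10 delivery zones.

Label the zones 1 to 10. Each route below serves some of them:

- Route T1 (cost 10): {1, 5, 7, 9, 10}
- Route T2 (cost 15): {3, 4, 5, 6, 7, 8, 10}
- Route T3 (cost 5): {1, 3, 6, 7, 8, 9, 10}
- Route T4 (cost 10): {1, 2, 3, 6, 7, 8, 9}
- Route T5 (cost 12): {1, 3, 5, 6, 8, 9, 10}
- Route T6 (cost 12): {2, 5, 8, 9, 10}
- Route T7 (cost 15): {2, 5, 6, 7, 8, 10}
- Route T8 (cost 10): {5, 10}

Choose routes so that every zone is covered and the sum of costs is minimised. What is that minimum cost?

T2, T4 together cover every zone (T2 ∪ T4 = {1, 2, 3, 4, 5, 6, 7, 8, 9, 10}); total cost 15 + 10 = 25.
The greedy pick T3, T6, T2 costs 32; no covering selection beats 25.

25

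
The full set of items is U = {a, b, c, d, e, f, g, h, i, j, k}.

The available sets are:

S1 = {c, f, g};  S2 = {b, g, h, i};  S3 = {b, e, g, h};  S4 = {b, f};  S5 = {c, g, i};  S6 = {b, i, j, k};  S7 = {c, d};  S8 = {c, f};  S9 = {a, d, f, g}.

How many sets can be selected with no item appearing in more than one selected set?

2

S1, S6 are pairwise disjoint (S1={c,f,g}; S6={b,i,j,k}).
Every remaining set overlaps one of these, and no 3 of the listed sets are pairwise disjoint, so 2 is the maximum.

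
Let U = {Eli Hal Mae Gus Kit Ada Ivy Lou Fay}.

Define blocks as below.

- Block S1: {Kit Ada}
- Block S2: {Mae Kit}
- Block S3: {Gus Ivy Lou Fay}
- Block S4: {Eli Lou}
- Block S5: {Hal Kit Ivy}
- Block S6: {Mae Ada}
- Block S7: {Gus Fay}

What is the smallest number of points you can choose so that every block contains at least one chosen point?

4

H = {Gus, Kit, Ada, Lou} meets every block (each contains at least one member of H), and |H| = 4.
The blocks S4, S5, S6, S7 are pairwise disjoint, so any hitting set needs a separate point for each — at least 4. Hence 4 is optimal.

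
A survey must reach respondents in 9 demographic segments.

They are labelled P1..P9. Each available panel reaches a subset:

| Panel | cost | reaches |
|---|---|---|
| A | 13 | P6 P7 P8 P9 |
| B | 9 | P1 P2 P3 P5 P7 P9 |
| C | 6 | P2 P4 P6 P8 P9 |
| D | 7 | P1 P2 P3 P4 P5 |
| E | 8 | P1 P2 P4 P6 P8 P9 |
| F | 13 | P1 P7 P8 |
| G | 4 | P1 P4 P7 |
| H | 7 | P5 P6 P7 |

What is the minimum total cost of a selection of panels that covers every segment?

B, C together cover every segment (B ∪ C = {P1, P2, P3, P4, P5, P6, P7, P8, P9}); total cost 9 + 6 = 15.
The greedy pick C, G, D costs 17; no covering selection beats 15.

15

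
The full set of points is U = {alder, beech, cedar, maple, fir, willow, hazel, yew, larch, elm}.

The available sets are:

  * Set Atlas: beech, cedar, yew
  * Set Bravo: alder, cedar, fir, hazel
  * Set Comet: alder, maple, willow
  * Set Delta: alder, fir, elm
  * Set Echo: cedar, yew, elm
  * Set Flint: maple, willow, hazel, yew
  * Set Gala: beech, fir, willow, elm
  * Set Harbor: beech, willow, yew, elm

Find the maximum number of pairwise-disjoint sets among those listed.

2

Atlas, Comet are pairwise disjoint (Atlas={beech,cedar,yew}; Comet={alder,maple,willow}).
Every remaining set overlaps one of these, and no 3 of the listed sets are pairwise disjoint, so 2 is the maximum.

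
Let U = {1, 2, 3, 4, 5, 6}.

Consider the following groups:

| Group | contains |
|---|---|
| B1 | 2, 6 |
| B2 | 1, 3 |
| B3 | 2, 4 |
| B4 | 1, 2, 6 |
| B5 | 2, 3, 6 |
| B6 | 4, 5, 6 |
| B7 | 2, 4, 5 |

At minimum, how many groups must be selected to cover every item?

B2 and B4 and B6 together: B2 ∪ B4 ∪ B6 = {1, 2, 3, 4, 5, 6} — every item is covered.
No 2 of the 7 groups cover everything (all 21 combinations miss at least one item), so 3 is optimal.

3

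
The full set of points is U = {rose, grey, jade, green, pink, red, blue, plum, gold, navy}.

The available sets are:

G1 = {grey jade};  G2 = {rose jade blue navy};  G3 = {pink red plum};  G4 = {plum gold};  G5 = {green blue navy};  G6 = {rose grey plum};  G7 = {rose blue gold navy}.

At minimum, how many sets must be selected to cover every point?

G1 and G3 and G5 and G7 together: G1 ∪ G3 ∪ G5 ∪ G7 = {rose, grey, jade, green, pink, red, blue, plum, gold, navy} — every point is covered.
Only G5 contains green, so G5 is forced; the remaining 7 points need at least 3 more sets (each remaining set adds at most 3) — so at least 4 sets are needed, and 4 is optimal.

4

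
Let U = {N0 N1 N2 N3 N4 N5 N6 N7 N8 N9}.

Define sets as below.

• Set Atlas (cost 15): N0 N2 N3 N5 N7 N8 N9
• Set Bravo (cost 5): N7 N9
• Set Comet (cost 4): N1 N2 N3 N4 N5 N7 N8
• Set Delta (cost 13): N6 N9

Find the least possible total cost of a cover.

Atlas, Comet, Delta together cover every element (Atlas ∪ Comet ∪ Delta = {N0, N1, N2, N3, N4, N5, N6, N7, N8, N9}); total cost 15 + 4 + 13 = 32.
The greedy pick Comet, Bravo, Delta, Atlas costs 37; no covering selection beats 32.

32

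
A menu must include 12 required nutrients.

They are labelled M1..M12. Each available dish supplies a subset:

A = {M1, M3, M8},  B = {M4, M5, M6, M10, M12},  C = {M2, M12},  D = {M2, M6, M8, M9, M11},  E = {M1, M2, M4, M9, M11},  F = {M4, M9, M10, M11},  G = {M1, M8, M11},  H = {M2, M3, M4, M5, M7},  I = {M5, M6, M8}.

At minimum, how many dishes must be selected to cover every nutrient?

B and D and G and H together: B ∪ D ∪ G ∪ H = {M1, M2, M3, M4, M5, M6, M7, M8, M9, M10, M11, M12} — every nutrient is covered.
No 3 of the 9 dishes cover everything (all 84 combinations miss at least one nutrient), so 4 is optimal.

4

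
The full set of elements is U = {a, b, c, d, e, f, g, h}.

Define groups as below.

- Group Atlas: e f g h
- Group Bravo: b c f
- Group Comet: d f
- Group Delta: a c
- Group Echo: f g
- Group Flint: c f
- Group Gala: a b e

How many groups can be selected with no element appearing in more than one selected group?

2

Flint, Gala are pairwise disjoint (Flint={c,f}; Gala={a,b,e}).
Every remaining group overlaps one of these, and no 3 of the listed groups are pairwise disjoint, so 2 is the maximum.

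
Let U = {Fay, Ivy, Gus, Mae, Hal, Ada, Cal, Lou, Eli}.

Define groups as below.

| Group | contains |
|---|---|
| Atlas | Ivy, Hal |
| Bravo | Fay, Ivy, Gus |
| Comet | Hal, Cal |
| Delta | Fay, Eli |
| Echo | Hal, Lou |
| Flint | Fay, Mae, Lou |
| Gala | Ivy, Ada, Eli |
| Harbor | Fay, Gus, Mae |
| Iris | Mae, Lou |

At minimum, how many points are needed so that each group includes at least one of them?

The 4 points {Fay, Hal, Ada, Lou} hit every group.
No choice of 3 points meets every group, so 4 is the minimum.

4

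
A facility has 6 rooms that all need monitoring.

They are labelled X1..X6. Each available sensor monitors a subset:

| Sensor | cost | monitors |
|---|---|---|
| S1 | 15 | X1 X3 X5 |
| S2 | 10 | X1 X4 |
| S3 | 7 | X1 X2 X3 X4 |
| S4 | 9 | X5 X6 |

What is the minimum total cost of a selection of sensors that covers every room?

S3, S4 together cover every room (S3 ∪ S4 = {X1, X2, X3, X4, X5, X6}); total cost 7 + 9 = 16.
No covering selection has total cost below 16.

16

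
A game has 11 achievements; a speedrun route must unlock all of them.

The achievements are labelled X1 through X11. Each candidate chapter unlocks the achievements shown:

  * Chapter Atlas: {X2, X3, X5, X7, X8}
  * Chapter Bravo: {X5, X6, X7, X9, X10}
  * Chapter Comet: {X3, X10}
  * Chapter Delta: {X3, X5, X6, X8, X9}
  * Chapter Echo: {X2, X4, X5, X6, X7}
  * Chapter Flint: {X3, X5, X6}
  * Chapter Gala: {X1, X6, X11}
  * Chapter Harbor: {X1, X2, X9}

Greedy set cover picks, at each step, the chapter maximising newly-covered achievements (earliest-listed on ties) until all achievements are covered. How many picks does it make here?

4

Greedy: pick Atlas (covers 5 new) → pick Bravo (covers 3 new) → pick Gala (covers 2 new) → pick Echo (covers 1 new). Total picks: 4.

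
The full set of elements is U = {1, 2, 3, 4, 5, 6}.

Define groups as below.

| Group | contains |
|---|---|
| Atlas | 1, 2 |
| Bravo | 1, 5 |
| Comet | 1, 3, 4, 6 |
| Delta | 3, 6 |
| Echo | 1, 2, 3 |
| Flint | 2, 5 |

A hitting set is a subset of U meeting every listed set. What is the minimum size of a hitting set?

The 3 elements {1, 2, 3} hit every group.
No choice of 2 elements meets every group, so 3 is the minimum.

3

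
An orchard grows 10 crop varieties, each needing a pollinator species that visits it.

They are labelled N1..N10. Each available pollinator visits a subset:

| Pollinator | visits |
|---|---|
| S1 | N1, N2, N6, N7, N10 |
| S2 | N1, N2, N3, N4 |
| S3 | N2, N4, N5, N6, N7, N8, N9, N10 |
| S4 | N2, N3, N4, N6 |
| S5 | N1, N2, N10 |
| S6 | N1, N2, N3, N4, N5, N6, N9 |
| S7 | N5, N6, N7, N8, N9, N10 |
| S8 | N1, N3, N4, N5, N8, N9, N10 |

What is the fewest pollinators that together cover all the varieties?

2

Take {S6, S7}. Their union is {N1, N2, N3, N4, N5, N6, N7, N8, N9, N10}, which is all 10 varieties.
No single pollinator has all 10 varieties (the largest, S3, has 8), so 2 is optimal.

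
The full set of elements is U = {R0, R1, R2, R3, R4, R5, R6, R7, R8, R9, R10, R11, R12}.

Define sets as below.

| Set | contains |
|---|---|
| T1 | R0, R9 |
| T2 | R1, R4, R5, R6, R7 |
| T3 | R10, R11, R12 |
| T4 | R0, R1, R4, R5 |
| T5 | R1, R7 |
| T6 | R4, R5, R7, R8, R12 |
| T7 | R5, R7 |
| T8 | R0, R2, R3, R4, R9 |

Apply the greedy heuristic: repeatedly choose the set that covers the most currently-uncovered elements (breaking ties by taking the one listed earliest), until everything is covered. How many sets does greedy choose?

4

Greedy: pick T2 (covers 5 new) → pick T8 (covers 4 new) → pick T3 (covers 3 new) → pick T6 (covers 1 new). Total picks: 4.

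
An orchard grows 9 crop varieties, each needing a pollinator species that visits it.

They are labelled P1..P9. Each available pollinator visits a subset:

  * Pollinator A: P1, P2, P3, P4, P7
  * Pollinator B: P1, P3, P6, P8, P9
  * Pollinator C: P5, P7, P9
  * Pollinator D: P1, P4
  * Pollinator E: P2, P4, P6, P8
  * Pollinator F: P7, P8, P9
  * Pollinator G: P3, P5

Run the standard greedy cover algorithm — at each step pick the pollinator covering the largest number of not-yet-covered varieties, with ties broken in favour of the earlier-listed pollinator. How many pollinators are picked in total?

3

Greedy: pick A (covers 5 new) → pick B (covers 3 new) → pick C (covers 1 new). Total picks: 3.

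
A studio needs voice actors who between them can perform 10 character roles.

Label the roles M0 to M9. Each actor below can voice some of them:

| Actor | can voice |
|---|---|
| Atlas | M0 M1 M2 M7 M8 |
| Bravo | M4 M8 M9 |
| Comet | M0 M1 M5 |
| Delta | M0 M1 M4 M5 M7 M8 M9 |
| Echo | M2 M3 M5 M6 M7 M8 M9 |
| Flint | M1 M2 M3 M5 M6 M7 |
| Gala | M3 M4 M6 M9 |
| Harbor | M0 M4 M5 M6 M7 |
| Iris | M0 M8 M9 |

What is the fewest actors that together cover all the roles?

Delta and Flint together: Delta ∪ Flint = {M0, M1, M2, M3, M4, M5, M6, M7, M8, M9} — every role is covered.
No single actor has all 10 roles (the largest, Delta, has 7), so 2 is optimal.

2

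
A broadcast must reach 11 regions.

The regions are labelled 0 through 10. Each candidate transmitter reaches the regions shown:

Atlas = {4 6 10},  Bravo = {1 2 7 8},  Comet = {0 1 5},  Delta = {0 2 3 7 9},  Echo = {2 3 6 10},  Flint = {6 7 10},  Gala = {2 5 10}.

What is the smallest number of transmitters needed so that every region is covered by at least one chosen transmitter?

4

Atlas and Bravo and Comet and Delta together: Atlas ∪ Bravo ∪ Comet ∪ Delta = {0, 1, 2, 3, 4, 5, 6, 7, 8, 9, 10} — every region is covered.
Only Bravo contains 8, so Bravo is forced; the remaining 7 regions need at least 3 more transmitters (each remaining transmitter adds at most 3) — so at least 4 transmitters are needed, and 4 is optimal.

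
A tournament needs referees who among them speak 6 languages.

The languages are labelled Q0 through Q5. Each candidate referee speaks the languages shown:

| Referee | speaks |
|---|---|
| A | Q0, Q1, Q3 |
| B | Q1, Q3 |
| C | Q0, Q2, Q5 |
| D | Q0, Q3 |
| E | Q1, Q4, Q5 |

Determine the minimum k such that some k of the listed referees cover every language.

3

Take {C, D, E}. Their union is {Q0, Q1, Q2, Q3, Q4, Q5}, which is all 6 languages.
Only C contains Q2, so C is forced; the remaining 3 languages need at least 2 more referees (each remaining referee adds at most 2) — so at least 3 referees are needed, and 3 is optimal.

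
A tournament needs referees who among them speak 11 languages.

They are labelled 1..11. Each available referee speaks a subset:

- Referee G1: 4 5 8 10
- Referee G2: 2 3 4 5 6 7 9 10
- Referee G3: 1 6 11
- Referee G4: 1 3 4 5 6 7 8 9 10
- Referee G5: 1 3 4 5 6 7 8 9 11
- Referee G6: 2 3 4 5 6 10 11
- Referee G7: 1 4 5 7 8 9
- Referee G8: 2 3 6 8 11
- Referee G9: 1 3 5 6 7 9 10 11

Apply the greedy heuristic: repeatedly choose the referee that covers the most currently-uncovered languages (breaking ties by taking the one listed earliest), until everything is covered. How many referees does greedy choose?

2

Greedy: pick G4 (covers 9 new) → pick G6 (covers 2 new). Total picks: 2.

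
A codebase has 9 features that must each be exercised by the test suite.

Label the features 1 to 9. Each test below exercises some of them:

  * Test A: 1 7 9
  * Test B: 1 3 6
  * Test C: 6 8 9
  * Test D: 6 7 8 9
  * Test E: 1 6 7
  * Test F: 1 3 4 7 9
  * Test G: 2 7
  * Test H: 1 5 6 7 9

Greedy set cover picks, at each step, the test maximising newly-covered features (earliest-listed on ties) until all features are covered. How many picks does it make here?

4

Greedy: pick F (covers 5 new) → pick C (covers 2 new) → pick G (covers 1 new) → pick H (covers 1 new). Total picks: 4.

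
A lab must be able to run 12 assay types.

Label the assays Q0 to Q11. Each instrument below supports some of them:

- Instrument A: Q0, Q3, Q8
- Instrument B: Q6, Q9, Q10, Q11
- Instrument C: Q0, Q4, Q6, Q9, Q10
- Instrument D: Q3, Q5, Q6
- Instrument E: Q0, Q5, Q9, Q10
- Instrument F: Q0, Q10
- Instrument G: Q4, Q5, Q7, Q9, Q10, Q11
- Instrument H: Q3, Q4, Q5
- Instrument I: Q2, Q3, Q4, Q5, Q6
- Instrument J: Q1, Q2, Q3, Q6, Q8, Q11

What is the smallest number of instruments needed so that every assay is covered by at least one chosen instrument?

3

Take {F, G, J}. Their union is {Q0, Q1, Q2, Q3, Q4, Q5, Q6, Q7, Q8, Q9, Q10, Q11}, which is all 12 assays.
Only J contains Q1, so J is forced; the remaining 6 assays need at least 2 more instruments (each remaining instrument adds at most 5) — so at least 3 instruments are needed, and 3 is optimal.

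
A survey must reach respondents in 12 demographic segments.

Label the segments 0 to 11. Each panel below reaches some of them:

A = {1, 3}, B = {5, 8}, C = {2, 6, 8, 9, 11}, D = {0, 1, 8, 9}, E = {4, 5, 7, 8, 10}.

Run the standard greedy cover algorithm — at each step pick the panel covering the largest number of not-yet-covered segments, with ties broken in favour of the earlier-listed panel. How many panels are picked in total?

4

Greedy: pick C (covers 5 new) → pick E (covers 4 new) → pick A (covers 2 new) → pick D (covers 1 new). Total picks: 4.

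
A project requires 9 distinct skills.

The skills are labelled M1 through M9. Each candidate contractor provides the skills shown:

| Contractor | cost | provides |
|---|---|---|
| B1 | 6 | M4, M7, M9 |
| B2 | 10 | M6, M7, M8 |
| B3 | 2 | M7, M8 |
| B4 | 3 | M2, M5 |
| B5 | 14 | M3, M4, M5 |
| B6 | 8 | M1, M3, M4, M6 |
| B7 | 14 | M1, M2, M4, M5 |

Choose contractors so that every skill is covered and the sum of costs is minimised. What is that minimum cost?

19

B1, B3, B4, B6 together cover every skill (B1 ∪ B3 ∪ B4 ∪ B6 = {M1, M2, M3, M4, M5, M6, M7, M8, M9}); total cost 6 + 2 + 3 + 8 = 19.
No covering selection has total cost below 19.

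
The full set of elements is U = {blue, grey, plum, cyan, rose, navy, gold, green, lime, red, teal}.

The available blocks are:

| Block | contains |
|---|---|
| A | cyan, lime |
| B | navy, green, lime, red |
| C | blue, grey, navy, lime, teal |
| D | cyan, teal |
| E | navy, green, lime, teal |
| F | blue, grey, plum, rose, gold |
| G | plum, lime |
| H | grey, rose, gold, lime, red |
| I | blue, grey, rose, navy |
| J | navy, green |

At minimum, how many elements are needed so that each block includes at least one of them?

T = {plum, navy, lime, teal} meets every block (each contains at least one member of T), and |T| = 4.
No choice of 3 elements meets every block, so 4 is the minimum.

4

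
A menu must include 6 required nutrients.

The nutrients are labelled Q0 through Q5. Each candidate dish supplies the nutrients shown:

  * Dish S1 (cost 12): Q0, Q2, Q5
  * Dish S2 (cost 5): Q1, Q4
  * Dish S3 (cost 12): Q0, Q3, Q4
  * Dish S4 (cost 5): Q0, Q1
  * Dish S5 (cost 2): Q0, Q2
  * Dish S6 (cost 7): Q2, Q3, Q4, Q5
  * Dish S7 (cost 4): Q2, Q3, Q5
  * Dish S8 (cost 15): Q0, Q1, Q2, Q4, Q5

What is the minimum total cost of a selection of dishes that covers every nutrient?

11

S2, S5, S7 together cover every nutrient (S2 ∪ S5 ∪ S7 = {Q0, Q1, Q2, Q3, Q4, Q5}); total cost 5 + 2 + 4 = 11.
No covering selection has total cost below 11.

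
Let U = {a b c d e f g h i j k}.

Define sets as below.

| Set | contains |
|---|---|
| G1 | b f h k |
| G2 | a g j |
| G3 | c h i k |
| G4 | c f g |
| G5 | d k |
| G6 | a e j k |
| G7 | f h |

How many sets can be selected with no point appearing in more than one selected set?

G2, G5, G7 are pairwise disjoint (G2={a,g,j}; G5={d,k}; G7={f,h}).
Every remaining set overlaps one of these, and no 4 of the listed sets are pairwise disjoint, so 3 is the maximum.

3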